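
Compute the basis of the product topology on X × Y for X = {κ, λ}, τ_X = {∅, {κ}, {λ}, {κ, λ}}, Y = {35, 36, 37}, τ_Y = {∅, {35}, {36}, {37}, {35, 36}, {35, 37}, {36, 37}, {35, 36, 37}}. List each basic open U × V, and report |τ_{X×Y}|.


Basis B = {∅ × ∅, {κ} × {35}, {κ} × {36}, {κ} × {37}, {λ} × {35}, {λ} × {36}, {λ} × {37}, {κ} × {35, 36}, {κ} × {35, 37}, {κ, λ} × {35}, {κ} × {36, 37}, {κ, λ} × {36}, {κ, λ} × {37}, {λ} × {35, 36}, {λ} × {35, 37}, {λ} × {36, 37}, {κ} × {35, 36, 37}, {λ} × {35, 36, 37}, {κ, λ} × {35, 36}, {κ, λ} × {35, 37}, {κ, λ} × {36, 37}, {κ, λ} × {35, 36, 37}}; |τ_{X×Y}| = 64.

Enumerate products U × V with U ∈ τ_X, V ∈ τ_Y (deduplicated):
  ∅ × ∅ = {} (∅)
  {κ} × {35} = {(κ,35)}
  {κ} × {36} = {(κ,36)}
  {κ} × {37} = {(κ,37)}
  {λ} × {35} = {(λ,35)}
  {λ} × {36} = {(λ,36)}
  {λ} × {37} = {(λ,37)}
  {κ} × {35, 36} = {(κ,35), (κ,36)}
  {κ} × {35, 37} = {(κ,35), (κ,37)}
  {κ, λ} × {35} = {(κ,35), (λ,35)}
  {κ} × {36, 37} = {(κ,36), (κ,37)}
  {κ, λ} × {36} = {(κ,36), (λ,36)}
  {κ, λ} × {37} = {(κ,37), (λ,37)}
  {λ} × {35, 36} = {(λ,35), (λ,36)}
  {λ} × {35, 37} = {(λ,35), (λ,37)}
  {λ} × {36, 37} = {(λ,36), (λ,37)}
  {κ} × {35, 36, 37} = {(κ,35), (κ,36), (κ,37)}
  {λ} × {35, 36, 37} = {(λ,35), (λ,36), (λ,37)}
  {κ, λ} × {35, 36} = {(κ,35), (κ,36), (λ,35), (λ,36)}
  {κ, λ} × {35, 37} = {(κ,35), (κ,37), (λ,35), (λ,37)}
  {κ, λ} × {36, 37} = {(κ,36), (κ,37), (λ,36), (λ,37)}
  {κ, λ} × {35, 36, 37} = {(κ,35), (κ,36), (κ,37), (λ,35), (λ,36), (λ,37)}
These 22 distinct sets form the basis B.
Close under arbitrary unions to get τ_{X×Y}; counting gives |τ_{X×Y}| = 64.


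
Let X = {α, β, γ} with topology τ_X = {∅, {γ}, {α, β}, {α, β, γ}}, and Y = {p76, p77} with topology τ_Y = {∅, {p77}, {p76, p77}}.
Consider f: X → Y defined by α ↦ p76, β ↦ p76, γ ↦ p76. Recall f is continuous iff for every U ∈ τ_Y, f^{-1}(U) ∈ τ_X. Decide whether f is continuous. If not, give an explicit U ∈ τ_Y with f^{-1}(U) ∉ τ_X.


f IS continuous.

Compute f^{-1}(U) for each U ∈ τ_Y:
  U = ∅: f^{-1}(U) = ∅ ∈ τ_X ✓.
  U = {p77}: f^{-1}(U) = ∅ ∈ τ_X ✓.
  U = {p76, p77}: f^{-1}(U) = {α, β, γ} ∈ τ_X ✓.
Every preimage lies in τ_X, so f IS continuous.


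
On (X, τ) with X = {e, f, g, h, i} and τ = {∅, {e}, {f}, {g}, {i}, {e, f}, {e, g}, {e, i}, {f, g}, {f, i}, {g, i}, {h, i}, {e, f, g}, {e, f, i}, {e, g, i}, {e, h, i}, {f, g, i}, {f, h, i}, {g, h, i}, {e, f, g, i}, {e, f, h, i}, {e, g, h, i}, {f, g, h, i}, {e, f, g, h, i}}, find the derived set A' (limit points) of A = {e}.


A' = ∅

For each x ∈ X, list the open sets U ∈ τ with x ∈ U, then check whether U ∩ (A ∖ {x}) ≠ ∅ for every such U.
  x = e: open {e} ∋ x has {e} ∩ (A ∖ {e}) = ∅, so x is NOT a limit point.
  x = f: open {f} ∋ x has {f} ∩ (A ∖ {f}) = ∅, so x is NOT a limit point.
  x = g: open {g} ∋ x has {g} ∩ (A ∖ {g}) = ∅, so x is NOT a limit point.
  x = h: open {h, i} ∋ x has {h, i} ∩ (A ∖ {h}) = ∅, so x is NOT a limit point.
  x = i: open {i} ∋ x has {i} ∩ (A ∖ {i}) = ∅, so x is NOT a limit point.
Collecting: A' = ∅.


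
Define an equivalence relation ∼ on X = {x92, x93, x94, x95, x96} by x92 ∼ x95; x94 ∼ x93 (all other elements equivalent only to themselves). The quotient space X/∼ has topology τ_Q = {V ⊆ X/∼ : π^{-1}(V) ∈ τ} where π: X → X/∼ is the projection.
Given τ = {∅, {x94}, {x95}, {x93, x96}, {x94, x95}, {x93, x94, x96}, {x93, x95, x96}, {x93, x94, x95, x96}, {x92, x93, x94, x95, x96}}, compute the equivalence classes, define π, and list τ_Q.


X/∼ = {[x92=x95], [x93=x94], [x96]}; |τ_Q| = 3.

Equivalence classes: [x92=x95], [x93=x94], [x96].
Quotient map π: X → X/∼ sends x92 ↦ [x92=x95], x93 ↦ [x93=x94], x94 ↦ [x93=x94], x95 ↦ [x92=x95], x96 ↦ [x96].
For each subset V ⊆ X/∼, compute π^{-1}(V) ⊆ X and check whether π^{-1}(V) ∈ τ. V is open in τ_Q iff π^{-1}(V) ∈ τ.
  V = {}: π^{-1}(V) = ∅ ∈ τ ✓.
  V = {[x92=x95]}: π^{-1}(V) = {x92, x95} ∉ τ ✗.
  V = {[x93=x94]}: π^{-1}(V) = {x93, x94} ∉ τ ✗.
  V = {[x92=x95], [x93=x94]}: π^{-1}(V) = {x92, x93, x94, x95} ∉ τ ✗.
  V = {[x96]}: π^{-1}(V) = {x96} ∉ τ ✗.
  V = {[x92=x95], [x96]}: π^{-1}(V) = {x92, x95, x96} ∉ τ ✗.
  V = {[x93=x94], [x96]}: π^{-1}(V) = {x93, x94, x96} ∈ τ ✓.
  V = {[x92=x95], [x93=x94], [x96]}: π^{-1}(V) = {x92, x93, x94, x95, x96} ∈ τ ✓.
Open sets in the quotient: τ_Q = {{}, {[x93=x94], [x96]}, {[x92=x95], [x93=x94], [x96]}} (3 elements).


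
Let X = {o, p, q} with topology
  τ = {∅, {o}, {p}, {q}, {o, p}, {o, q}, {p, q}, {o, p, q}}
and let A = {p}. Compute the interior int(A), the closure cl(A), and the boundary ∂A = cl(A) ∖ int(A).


int(A) = {p}, cl(A) = {p}, ∂A = ∅.

Closed sets in (X, τ) are complements of opens:
  closed(X, τ) = {∅, {o}, {p}, {q}, {o, p}, {o, q}, {p, q}, {o, p, q}}.
int(A) = ⋃ {U ∈ τ : U ⊆ A}. Opens contained in A: ∅, {p}.
Taking the union of these: int(A) = {p}.
cl(A) = ⋂ {C closed : A ⊆ C}. Closed sets containing A: {p}, {o, p}, {p, q}, {o, p, q}.
Intersecting these: cl(A) = {p}.
∂A = cl(A) ∖ int(A) = {p} ∖ {p} = ∅.


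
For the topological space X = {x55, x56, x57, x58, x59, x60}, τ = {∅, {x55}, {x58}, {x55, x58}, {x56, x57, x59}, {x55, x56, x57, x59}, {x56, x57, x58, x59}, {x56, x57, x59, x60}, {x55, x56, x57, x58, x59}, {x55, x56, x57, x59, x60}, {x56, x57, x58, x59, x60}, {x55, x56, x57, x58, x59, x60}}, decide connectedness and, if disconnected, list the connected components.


(X, τ) is disconnected; components = [{x55}, {x58}, {x56, x57, x59, x60}].

Find clopen sets (U ∈ τ with X ∖ U ∈ τ):
  U = ∅, X ∖ U = {x55, x56, x57, x58, x59, x60} — both open, so U is clopen.
  U = {x55}, X ∖ U = {x56, x57, x58, x59, x60} — both open, so U is clopen.
  U = {x58}, X ∖ U = {x55, x56, x57, x59, x60} — both open, so U is clopen.
  U = {x55, x58}, X ∖ U = {x56, x57, x59, x60} — both open, so U is clopen.
  U = {x56, x57, x59, x60}, X ∖ U = {x55, x58} — both open, so U is clopen.
  U = {x55, x56, x57, x59, x60}, X ∖ U = {x58} — both open, so U is clopen.
  U = {x56, x57, x58, x59, x60}, X ∖ U = {x55} — both open, so U is clopen.
  U = {x55, x56, x57, x58, x59, x60}, X ∖ U = ∅ — both open, so U is clopen.
Nontrivial clopen(s) exist: e.g. {x58}. So (X, τ) is disconnected.
Compute connected components by grouping points that agree on all clopens:
  component: {x55}
  component: {x58}
  component: {x56, x57, x59, x60}


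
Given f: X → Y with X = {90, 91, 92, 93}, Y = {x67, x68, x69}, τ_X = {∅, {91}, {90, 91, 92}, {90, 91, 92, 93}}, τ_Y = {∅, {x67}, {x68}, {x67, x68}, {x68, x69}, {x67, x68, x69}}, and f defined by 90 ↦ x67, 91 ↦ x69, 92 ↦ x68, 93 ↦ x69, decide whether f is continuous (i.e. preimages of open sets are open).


f is NOT continuous.

Compute f^{-1}(U) for each U ∈ τ_Y:
  U = ∅: f^{-1}(U) = ∅ ∈ τ_X ✓.
  U = {x67}: f^{-1}(U) = {90} ∉ τ_X ✗.
  U = {x68}: f^{-1}(U) = {92} ∉ τ_X ✗.
  U = {x67, x68}: f^{-1}(U) = {90, 92} ∉ τ_X ✗.
  U = {x68, x69}: f^{-1}(U) = {91, 92, 93} ∉ τ_X ✗.
  U = {x67, x68, x69}: f^{-1}(U) = {90, 91, 92, 93} ∈ τ_X ✓.
Found U = {x67} with f^{-1}(U) = {90} not in τ_X. Therefore f is NOT continuous.


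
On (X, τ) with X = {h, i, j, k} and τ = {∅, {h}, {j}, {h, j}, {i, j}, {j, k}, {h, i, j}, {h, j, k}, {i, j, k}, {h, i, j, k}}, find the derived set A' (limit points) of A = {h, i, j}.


A' = {i, k}

For each x ∈ X, list the open sets U ∈ τ with x ∈ U, then check whether U ∩ (A ∖ {x}) ≠ ∅ for every such U.
  x = h: open {h} ∋ x has {h} ∩ (A ∖ {h}) = ∅, so x is NOT a limit point.
  x = i: opens ∋ x are {i, j}, {h, i, j}, {i, j, k}, {h, i, j, k}; each meets A ∖ {i}, so x IS a limit point.
  x = j: open {j} ∋ x has {j} ∩ (A ∖ {j}) = ∅, so x is NOT a limit point.
  x = k: opens ∋ x are {j, k}, {h, j, k}, {i, j, k}, {h, i, j, k}; each meets A ∖ {k}, so x IS a limit point.
Collecting: A' = {i, k}.


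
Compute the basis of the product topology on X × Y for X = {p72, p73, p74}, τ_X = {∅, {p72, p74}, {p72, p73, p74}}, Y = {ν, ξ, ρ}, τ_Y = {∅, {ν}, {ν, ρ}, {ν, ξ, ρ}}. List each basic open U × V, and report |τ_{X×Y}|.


Basis B = {∅ × ∅, {p72, p74} × {ν}, {p72, p73, p74} × {ν}, {p72, p74} × {ν, ρ}, {p72, p74} × {ν, ξ, ρ}, {p72, p73, p74} × {ν, ρ}, {p72, p73, p74} × {ν, ξ, ρ}}; |τ_{X×Y}| = 10.

Enumerate products U × V with U ∈ τ_X, V ∈ τ_Y (deduplicated):
  ∅ × ∅ = {} (∅)
  {p72, p74} × {ν} = {(p72,ν), (p74,ν)}
  {p72, p73, p74} × {ν} = {(p72,ν), (p73,ν), (p74,ν)}
  {p72, p74} × {ν, ρ} = {(p72,ν), (p72,ρ), (p74,ν), (p74,ρ)}
  {p72, p74} × {ν, ξ, ρ} = {(p72,ν), (p72,ξ), (p72,ρ), (p74,ν), (p74,ξ), (p74,ρ)}
  {p72, p73, p74} × {ν, ρ} = {(p72,ν), (p72,ρ), (p73,ν), (p73,ρ), (p74,ν), (p74,ρ)}
  {p72, p73, p74} × {ν, ξ, ρ} = {(p72,ν), (p72,ξ), (p72,ρ), (p73,ν), (p73,ξ), (p73,ρ), (p74,ν), (p74,ξ), (p74,ρ)}
These 7 distinct sets form the basis B.
Close under arbitrary unions to get τ_{X×Y}; counting gives |τ_{X×Y}| = 10.


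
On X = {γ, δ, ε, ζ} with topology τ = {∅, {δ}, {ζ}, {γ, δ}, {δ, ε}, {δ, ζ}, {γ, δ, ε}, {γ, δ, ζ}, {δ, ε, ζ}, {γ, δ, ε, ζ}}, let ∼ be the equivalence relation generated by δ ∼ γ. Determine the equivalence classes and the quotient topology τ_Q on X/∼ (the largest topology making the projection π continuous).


X/∼ = {[γ=δ], [ε], [ζ]}; |τ_Q| = 6.

Equivalence classes: [γ=δ], [ε], [ζ].
Quotient map π: X → X/∼ sends γ ↦ [γ=δ], δ ↦ [γ=δ], ε ↦ [ε], ζ ↦ [ζ].
For each subset V ⊆ X/∼, compute π^{-1}(V) ⊆ X and check whether π^{-1}(V) ∈ τ. V is open in τ_Q iff π^{-1}(V) ∈ τ.
  V = {}: π^{-1}(V) = ∅ ∈ τ ✓.
  V = {[γ=δ]}: π^{-1}(V) = {γ, δ} ∈ τ ✓.
  V = {[ε]}: π^{-1}(V) = {ε} ∉ τ ✗.
  V = {[γ=δ], [ε]}: π^{-1}(V) = {γ, δ, ε} ∈ τ ✓.
  V = {[ζ]}: π^{-1}(V) = {ζ} ∈ τ ✓.
  V = {[γ=δ], [ζ]}: π^{-1}(V) = {γ, δ, ζ} ∈ τ ✓.
  V = {[ε], [ζ]}: π^{-1}(V) = {ε, ζ} ∉ τ ✗.
  V = {[γ=δ], [ε], [ζ]}: π^{-1}(V) = {γ, δ, ε, ζ} ∈ τ ✓.
Open sets in the quotient: τ_Q = {{}, {[γ=δ]}, {[γ=δ], [ε]}, {[ζ]}, {[γ=δ], [ζ]}, {[γ=δ], [ε], [ζ]}} (6 elements).


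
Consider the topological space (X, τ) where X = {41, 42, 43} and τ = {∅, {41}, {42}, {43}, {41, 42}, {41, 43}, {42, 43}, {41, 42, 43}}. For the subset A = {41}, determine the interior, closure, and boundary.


int(A) = {41}, cl(A) = {41}, ∂A = ∅.

Closed sets in (X, τ) are complements of opens:
  closed(X, τ) = {∅, {41}, {42}, {43}, {41, 42}, {41, 43}, {42, 43}, {41, 42, 43}}.
int(A) = ⋃ {U ∈ τ : U ⊆ A}. Opens contained in A: ∅, {41}.
Taking the union of these: int(A) = {41}.
cl(A) = ⋂ {C closed : A ⊆ C}. Closed sets containing A: {41}, {41, 42}, {41, 43}, {41, 42, 43}.
Intersecting these: cl(A) = {41}.
∂A = cl(A) ∖ int(A) = {41} ∖ {41} = ∅.


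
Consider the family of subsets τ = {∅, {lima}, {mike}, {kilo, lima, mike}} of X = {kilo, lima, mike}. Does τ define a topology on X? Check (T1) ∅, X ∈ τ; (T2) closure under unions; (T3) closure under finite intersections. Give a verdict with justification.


τ is NOT a topology on X.

Axiom (T1): ∅ ∈ τ? Yes; X ∈ τ? Yes.
Axiom (T2/T3): check pairwise unions and intersections of members of τ.
Counterexample for (T2): {lima} ∪ {mike} = {lima, mike} ∉ τ. Therefore τ is NOT a topology.


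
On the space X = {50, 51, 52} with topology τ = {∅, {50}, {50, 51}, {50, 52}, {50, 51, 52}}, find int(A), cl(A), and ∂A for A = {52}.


int(A) = ∅, cl(A) = {52}, ∂A = {52}.

Closed sets in (X, τ) are complements of opens:
  closed(X, τ) = {∅, {51}, {52}, {51, 52}, {50, 51, 52}}.
int(A) = ⋃ {U ∈ τ : U ⊆ A}. Opens contained in A: ∅.
Taking the union of these: int(A) = ∅.
cl(A) = ⋂ {C closed : A ⊆ C}. Closed sets containing A: {52}, {51, 52}, {50, 51, 52}.
Intersecting these: cl(A) = {52}.
∂A = cl(A) ∖ int(A) = {52} ∖ ∅ = {52}.


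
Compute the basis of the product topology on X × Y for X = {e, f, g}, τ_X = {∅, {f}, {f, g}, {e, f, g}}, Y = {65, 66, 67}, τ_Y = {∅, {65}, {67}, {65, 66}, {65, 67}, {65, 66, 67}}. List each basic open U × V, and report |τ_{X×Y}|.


Basis B = {∅ × ∅, {f} × {65}, {f} × {67}, {f} × {65, 66}, {f} × {65, 67}, {f, g} × {65}, {f, g} × {67}, {e, f, g} × {65}, {e, f, g} × {67}, {f} × {65, 66, 67}, {f, g} × {65, 66}, {f, g} × {65, 67}, {e, f, g} × {65, 66}, {e, f, g} × {65, 67}, {f, g} × {65, 66, 67}, {e, f, g} × {65, 66, 67}}; |τ_{X×Y}| = 40.

Enumerate products U × V with U ∈ τ_X, V ∈ τ_Y (deduplicated):
  ∅ × ∅ = {} (∅)
  {f} × {65} = {(f,65)}
  {f} × {67} = {(f,67)}
  {f} × {65, 66} = {(f,65), (f,66)}
  {f} × {65, 67} = {(f,65), (f,67)}
  {f, g} × {65} = {(f,65), (g,65)}
  {f, g} × {67} = {(f,67), (g,67)}
  {e, f, g} × {65} = {(e,65), (f,65), (g,65)}
  {e, f, g} × {67} = {(e,67), (f,67), (g,67)}
  {f} × {65, 66, 67} = {(f,65), (f,66), (f,67)}
  {f, g} × {65, 66} = {(f,65), (f,66), (g,65), (g,66)}
  {f, g} × {65, 67} = {(f,65), (f,67), (g,65), (g,67)}
  {e, f, g} × {65, 66} = {(e,65), (e,66), (f,65), (f,66), (g,65), (g,66)}
  {e, f, g} × {65, 67} = {(e,65), (e,67), (f,65), (f,67), (g,65), (g,67)}
  {f, g} × {65, 66, 67} = {(f,65), (f,66), (f,67), (g,65), (g,66), (g,67)}
  {e, f, g} × {65, 66, 67} = {(e,65), (e,66), (e,67), (f,65), (f,66), (f,67), (g,65), (g,66), (g,67)}
These 16 distinct sets form the basis B.
Close under arbitrary unions to get τ_{X×Y}; counting gives |τ_{X×Y}| = 40.


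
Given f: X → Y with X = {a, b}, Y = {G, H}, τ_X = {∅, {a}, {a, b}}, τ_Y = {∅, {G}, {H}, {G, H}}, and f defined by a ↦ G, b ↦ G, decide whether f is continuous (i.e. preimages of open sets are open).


f IS continuous.

Compute f^{-1}(U) for each U ∈ τ_Y:
  U = ∅: f^{-1}(U) = ∅ ∈ τ_X ✓.
  U = {G}: f^{-1}(U) = {a, b} ∈ τ_X ✓.
  U = {H}: f^{-1}(U) = ∅ ∈ τ_X ✓.
  U = {G, H}: f^{-1}(U) = {a, b} ∈ τ_X ✓.
Every preimage lies in τ_X, so f IS continuous.


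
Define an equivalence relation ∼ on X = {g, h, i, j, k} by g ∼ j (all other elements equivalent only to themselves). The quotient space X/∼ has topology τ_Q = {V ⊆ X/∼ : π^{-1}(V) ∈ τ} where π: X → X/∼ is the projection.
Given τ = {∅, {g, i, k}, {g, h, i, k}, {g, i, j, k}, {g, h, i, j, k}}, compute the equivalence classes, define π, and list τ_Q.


X/∼ = {[g=j], [h], [i], [k]}; |τ_Q| = 3.

Equivalence classes: [g=j], [h], [i], [k].
Quotient map π: X → X/∼ sends g ↦ [g=j], h ↦ [h], i ↦ [i], j ↦ [g=j], k ↦ [k].
For each subset V ⊆ X/∼, compute π^{-1}(V) ⊆ X and check whether π^{-1}(V) ∈ τ. V is open in τ_Q iff π^{-1}(V) ∈ τ.
  V = {}: π^{-1}(V) = ∅ ∈ τ ✓.
  V = {[g=j]}: π^{-1}(V) = {g, j} ∉ τ ✗.
  V = {[h]}: π^{-1}(V) = {h} ∉ τ ✗.
  V = {[g=j], [h]}: π^{-1}(V) = {g, h, j} ∉ τ ✗.
  V = {[i]}: π^{-1}(V) = {i} ∉ τ ✗.
  V = {[g=j], [i]}: π^{-1}(V) = {g, i, j} ∉ τ ✗.
  V = {[h], [i]}: π^{-1}(V) = {h, i} ∉ τ ✗.
  V = {[g=j], [h], [i]}: π^{-1}(V) = {g, h, i, j} ∉ τ ✗.
  V = {[k]}: π^{-1}(V) = {k} ∉ τ ✗.
  V = {[g=j], [k]}: π^{-1}(V) = {g, j, k} ∉ τ ✗.
  V = {[h], [k]}: π^{-1}(V) = {h, k} ∉ τ ✗.
  V = {[g=j], [h], [k]}: π^{-1}(V) = {g, h, j, k} ∉ τ ✗.
  V = {[i], [k]}: π^{-1}(V) = {i, k} ∉ τ ✗.
  V = {[g=j], [i], [k]}: π^{-1}(V) = {g, i, j, k} ∈ τ ✓.
  V = {[h], [i], [k]}: π^{-1}(V) = {h, i, k} ∉ τ ✗.
  V = {[g=j], [h], [i], [k]}: π^{-1}(V) = {g, h, i, j, k} ∈ τ ✓.
Open sets in the quotient: τ_Q = {{}, {[g=j], [i], [k]}, {[g=j], [h], [i], [k]}} (3 elements).


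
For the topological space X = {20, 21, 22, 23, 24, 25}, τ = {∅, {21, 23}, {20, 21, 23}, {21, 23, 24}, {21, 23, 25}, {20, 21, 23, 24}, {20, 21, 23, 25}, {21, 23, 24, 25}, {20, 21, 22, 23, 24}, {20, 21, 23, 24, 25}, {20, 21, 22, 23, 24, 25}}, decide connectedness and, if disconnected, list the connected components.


(X, τ) is connected.

Find clopen sets (U ∈ τ with X ∖ U ∈ τ):
  U = ∅, X ∖ U = {20, 21, 22, 23, 24, 25} — both open, so U is clopen.
  U = {20, 21, 22, 23, 24, 25}, X ∖ U = ∅ — both open, so U is clopen.
Only trivial clopens (∅ and X) exist, so (X, τ) is connected.
Compute connected components by grouping points that agree on all clopens:
  component: {20, 21, 22, 23, 24, 25}


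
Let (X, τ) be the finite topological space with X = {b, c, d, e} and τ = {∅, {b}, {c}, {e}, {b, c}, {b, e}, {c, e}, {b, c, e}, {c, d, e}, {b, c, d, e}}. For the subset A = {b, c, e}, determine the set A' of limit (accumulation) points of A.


A' = {d}

For each x ∈ X, list the open sets U ∈ τ with x ∈ U, then check whether U ∩ (A ∖ {x}) ≠ ∅ for every such U.
  x = b: open {b} ∋ x has {b} ∩ (A ∖ {b}) = ∅, so x is NOT a limit point.
  x = c: open {c} ∋ x has {c} ∩ (A ∖ {c}) = ∅, so x is NOT a limit point.
  x = d: opens ∋ x are {c, d, e}, {b, c, d, e}; each meets A ∖ {d}, so x IS a limit point.
  x = e: open {e} ∋ x has {e} ∩ (A ∖ {e}) = ∅, so x is NOT a limit point.
Collecting: A' = {d}.


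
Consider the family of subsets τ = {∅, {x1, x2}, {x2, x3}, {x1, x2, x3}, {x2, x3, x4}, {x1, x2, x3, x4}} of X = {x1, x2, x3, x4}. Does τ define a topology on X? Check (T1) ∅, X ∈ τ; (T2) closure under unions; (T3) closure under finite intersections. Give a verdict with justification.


τ is NOT a topology on X.

Axiom (T1): ∅ ∈ τ? Yes; X ∈ τ? Yes.
Axiom (T2/T3): check pairwise unions and intersections of members of τ.
Counterexample for (T3): {x1, x2} ∩ {x2, x3} = {x2} ∉ τ. Therefore τ is NOT a topology.


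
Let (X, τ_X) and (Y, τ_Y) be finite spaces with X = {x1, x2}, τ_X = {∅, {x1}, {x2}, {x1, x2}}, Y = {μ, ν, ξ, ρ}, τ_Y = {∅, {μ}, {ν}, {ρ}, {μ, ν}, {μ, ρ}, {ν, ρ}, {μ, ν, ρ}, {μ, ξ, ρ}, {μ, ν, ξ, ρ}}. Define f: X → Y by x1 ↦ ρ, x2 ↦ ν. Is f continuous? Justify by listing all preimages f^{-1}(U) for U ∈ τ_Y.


f IS continuous.

Compute f^{-1}(U) for each U ∈ τ_Y:
  U = ∅: f^{-1}(U) = ∅ ∈ τ_X ✓.
  U = {μ}: f^{-1}(U) = ∅ ∈ τ_X ✓.
  U = {ν}: f^{-1}(U) = {x2} ∈ τ_X ✓.
  U = {ρ}: f^{-1}(U) = {x1} ∈ τ_X ✓.
  U = {μ, ν}: f^{-1}(U) = {x2} ∈ τ_X ✓.
  U = {μ, ρ}: f^{-1}(U) = {x1} ∈ τ_X ✓.
  U = {ν, ρ}: f^{-1}(U) = {x1, x2} ∈ τ_X ✓.
  U = {μ, ν, ρ}: f^{-1}(U) = {x1, x2} ∈ τ_X ✓.
  U = {μ, ξ, ρ}: f^{-1}(U) = {x1} ∈ τ_X ✓.
  U = {μ, ν, ξ, ρ}: f^{-1}(U) = {x1, x2} ∈ τ_X ✓.
Every preimage lies in τ_X, so f IS continuous.


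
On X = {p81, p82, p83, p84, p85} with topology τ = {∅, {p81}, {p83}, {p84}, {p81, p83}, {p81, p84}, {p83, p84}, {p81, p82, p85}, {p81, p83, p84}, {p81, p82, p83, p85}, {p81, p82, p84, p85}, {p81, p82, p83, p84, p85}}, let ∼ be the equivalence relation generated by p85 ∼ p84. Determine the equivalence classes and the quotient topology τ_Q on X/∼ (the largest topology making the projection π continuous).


X/∼ = {[p81], [p82], [p83], [p84=p85]}; |τ_Q| = 6.

Equivalence classes: [p81], [p82], [p83], [p84=p85].
Quotient map π: X → X/∼ sends p81 ↦ [p81], p82 ↦ [p82], p83 ↦ [p83], p84 ↦ [p84=p85], p85 ↦ [p84=p85].
For each subset V ⊆ X/∼, compute π^{-1}(V) ⊆ X and check whether π^{-1}(V) ∈ τ. V is open in τ_Q iff π^{-1}(V) ∈ τ.
  V = {}: π^{-1}(V) = ∅ ∈ τ ✓.
  V = {[p81]}: π^{-1}(V) = {p81} ∈ τ ✓.
  V = {[p82]}: π^{-1}(V) = {p82} ∉ τ ✗.
  V = {[p81], [p82]}: π^{-1}(V) = {p81, p82} ∉ τ ✗.
  V = {[p83]}: π^{-1}(V) = {p83} ∈ τ ✓.
  V = {[p81], [p83]}: π^{-1}(V) = {p81, p83} ∈ τ ✓.
  V = {[p82], [p83]}: π^{-1}(V) = {p82, p83} ∉ τ ✗.
  V = {[p81], [p82], [p83]}: π^{-1}(V) = {p81, p82, p83} ∉ τ ✗.
  V = {[p84=p85]}: π^{-1}(V) = {p84, p85} ∉ τ ✗.
  V = {[p81], [p84=p85]}: π^{-1}(V) = {p81, p84, p85} ∉ τ ✗.
  V = {[p82], [p84=p85]}: π^{-1}(V) = {p82, p84, p85} ∉ τ ✗.
  V = {[p81], [p82], [p84=p85]}: π^{-1}(V) = {p81, p82, p84, p85} ∈ τ ✓.
  V = {[p83], [p84=p85]}: π^{-1}(V) = {p83, p84, p85} ∉ τ ✗.
  V = {[p81], [p83], [p84=p85]}: π^{-1}(V) = {p81, p83, p84, p85} ∉ τ ✗.
  V = {[p82], [p83], [p84=p85]}: π^{-1}(V) = {p82, p83, p84, p85} ∉ τ ✗.
  V = {[p81], [p82], [p83], [p84=p85]}: π^{-1}(V) = {p81, p82, p83, p84, p85} ∈ τ ✓.
Open sets in the quotient: τ_Q = {{}, {[p81]}, {[p83]}, {[p81], [p83]}, {[p81], [p82], [p84=p85]}, {[p81], [p82], [p83], [p84=p85]}} (6 elements).


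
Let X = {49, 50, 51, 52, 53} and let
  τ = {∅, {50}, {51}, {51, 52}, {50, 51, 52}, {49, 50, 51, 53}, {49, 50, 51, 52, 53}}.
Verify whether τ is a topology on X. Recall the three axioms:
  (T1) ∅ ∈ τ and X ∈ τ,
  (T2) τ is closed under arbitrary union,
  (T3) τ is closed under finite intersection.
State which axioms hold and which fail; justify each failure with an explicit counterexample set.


τ is NOT a topology on X.

Axiom (T1): ∅ ∈ τ? Yes; X ∈ τ? Yes.
Axiom (T2/T3): check pairwise unions and intersections of members of τ.
Counterexample for (T2): {50} ∪ {51} = {50, 51} ∉ τ. Therefore τ is NOT a topology.


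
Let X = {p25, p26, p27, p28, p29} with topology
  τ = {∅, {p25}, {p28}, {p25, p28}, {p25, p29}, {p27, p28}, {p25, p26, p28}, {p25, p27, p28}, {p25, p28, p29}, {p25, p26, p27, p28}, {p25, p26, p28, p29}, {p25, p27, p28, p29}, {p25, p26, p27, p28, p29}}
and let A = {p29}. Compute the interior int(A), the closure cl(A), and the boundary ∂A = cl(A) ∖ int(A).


int(A) = ∅, cl(A) = {p29}, ∂A = {p29}.

Closed sets in (X, τ) are complements of opens:
  closed(X, τ) = {∅, {p26}, {p27}, {p29}, {p26, p27}, {p26, p29}, {p27, p29}, {p25, p26, p29}, {p26, p27, p28}, {p26, p27, p29}, {p25, p26, p27, p29}, {p26, p27, p28, p29}, {p25, p26, p27, p28, p29}}.
int(A) = ⋃ {U ∈ τ : U ⊆ A}. Opens contained in A: ∅.
Taking the union of these: int(A) = ∅.
cl(A) = ⋂ {C closed : A ⊆ C}. Closed sets containing A: {p29}, {p26, p29}, {p27, p29}, {p25, p26, p29}, {p26, p27, p29}, {p25, p26, p27, p29}, {p26, p27, p28, p29}, {p25, p26, p27, p28, p29}.
Intersecting these: cl(A) = {p29}.
∂A = cl(A) ∖ int(A) = {p29} ∖ ∅ = {p29}.


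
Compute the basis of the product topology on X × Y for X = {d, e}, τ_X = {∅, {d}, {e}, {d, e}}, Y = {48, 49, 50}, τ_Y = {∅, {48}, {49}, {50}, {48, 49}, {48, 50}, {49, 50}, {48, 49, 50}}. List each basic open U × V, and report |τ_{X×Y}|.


Basis B = {∅ × ∅, {d} × {48}, {d} × {49}, {d} × {50}, {e} × {48}, {e} × {49}, {e} × {50}, {d} × {48, 49}, {d} × {48, 50}, {d, e} × {48}, {d} × {49, 50}, {d, e} × {49}, {d, e} × {50}, {e} × {48, 49}, {e} × {48, 50}, {e} × {49, 50}, {d} × {48, 49, 50}, {e} × {48, 49, 50}, {d, e} × {48, 49}, {d, e} × {48, 50}, {d, e} × {49, 50}, {d, e} × {48, 49, 50}}; |τ_{X×Y}| = 64.

Enumerate products U × V with U ∈ τ_X, V ∈ τ_Y (deduplicated):
  ∅ × ∅ = {} (∅)
  {d} × {48} = {(d,48)}
  {d} × {49} = {(d,49)}
  {d} × {50} = {(d,50)}
  {e} × {48} = {(e,48)}
  {e} × {49} = {(e,49)}
  {e} × {50} = {(e,50)}
  {d} × {48, 49} = {(d,48), (d,49)}
  {d} × {48, 50} = {(d,48), (d,50)}
  {d, e} × {48} = {(d,48), (e,48)}
  {d} × {49, 50} = {(d,49), (d,50)}
  {d, e} × {49} = {(d,49), (e,49)}
  {d, e} × {50} = {(d,50), (e,50)}
  {e} × {48, 49} = {(e,48), (e,49)}
  {e} × {48, 50} = {(e,48), (e,50)}
  {e} × {49, 50} = {(e,49), (e,50)}
  {d} × {48, 49, 50} = {(d,48), (d,49), (d,50)}
  {e} × {48, 49, 50} = {(e,48), (e,49), (e,50)}
  {d, e} × {48, 49} = {(d,48), (d,49), (e,48), (e,49)}
  {d, e} × {48, 50} = {(d,48), (d,50), (e,48), (e,50)}
  {d, e} × {49, 50} = {(d,49), (d,50), (e,49), (e,50)}
  {d, e} × {48, 49, 50} = {(d,48), (d,49), (d,50), (e,48), (e,49), (e,50)}
These 22 distinct sets form the basis B.
Close under arbitrary unions to get τ_{X×Y}; counting gives |τ_{X×Y}| = 64.


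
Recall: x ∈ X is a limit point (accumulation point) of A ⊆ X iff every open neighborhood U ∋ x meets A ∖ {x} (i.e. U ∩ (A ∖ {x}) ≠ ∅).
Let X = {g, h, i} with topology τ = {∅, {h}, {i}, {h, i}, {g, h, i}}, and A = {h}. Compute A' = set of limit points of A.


A' = {g}

For each x ∈ X, list the open sets U ∈ τ with x ∈ U, then check whether U ∩ (A ∖ {x}) ≠ ∅ for every such U.
  x = g: opens ∋ x are {g, h, i}; each meets A ∖ {g}, so x IS a limit point.
  x = h: open {h} ∋ x has {h} ∩ (A ∖ {h}) = ∅, so x is NOT a limit point.
  x = i: open {i} ∋ x has {i} ∩ (A ∖ {i}) = ∅, so x is NOT a limit point.
Collecting: A' = {g}.


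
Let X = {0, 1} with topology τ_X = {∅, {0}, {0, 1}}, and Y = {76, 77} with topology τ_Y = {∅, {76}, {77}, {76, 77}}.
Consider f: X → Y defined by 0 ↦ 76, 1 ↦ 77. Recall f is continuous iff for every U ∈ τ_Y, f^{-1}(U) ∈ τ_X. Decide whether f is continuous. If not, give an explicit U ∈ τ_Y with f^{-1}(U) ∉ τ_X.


f is NOT continuous.

Compute f^{-1}(U) for each U ∈ τ_Y:
  U = ∅: f^{-1}(U) = ∅ ∈ τ_X ✓.
  U = {76}: f^{-1}(U) = {0} ∈ τ_X ✓.
  U = {77}: f^{-1}(U) = {1} ∉ τ_X ✗.
  U = {76, 77}: f^{-1}(U) = {0, 1} ∈ τ_X ✓.
Found U = {77} with f^{-1}(U) = {1} not in τ_X. Therefore f is NOT continuous.


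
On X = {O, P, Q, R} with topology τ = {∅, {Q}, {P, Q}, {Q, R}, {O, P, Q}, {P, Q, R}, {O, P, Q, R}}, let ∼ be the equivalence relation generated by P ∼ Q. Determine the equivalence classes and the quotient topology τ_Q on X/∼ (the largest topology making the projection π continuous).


X/∼ = {[O], [P=Q], [R]}; |τ_Q| = 5.

Equivalence classes: [O], [P=Q], [R].
Quotient map π: X → X/∼ sends O ↦ [O], P ↦ [P=Q], Q ↦ [P=Q], R ↦ [R].
For each subset V ⊆ X/∼, compute π^{-1}(V) ⊆ X and check whether π^{-1}(V) ∈ τ. V is open in τ_Q iff π^{-1}(V) ∈ τ.
  V = {}: π^{-1}(V) = ∅ ∈ τ ✓.
  V = {[O]}: π^{-1}(V) = {O} ∉ τ ✗.
  V = {[P=Q]}: π^{-1}(V) = {P, Q} ∈ τ ✓.
  V = {[O], [P=Q]}: π^{-1}(V) = {O, P, Q} ∈ τ ✓.
  V = {[R]}: π^{-1}(V) = {R} ∉ τ ✗.
  V = {[O], [R]}: π^{-1}(V) = {O, R} ∉ τ ✗.
  V = {[P=Q], [R]}: π^{-1}(V) = {P, Q, R} ∈ τ ✓.
  V = {[O], [P=Q], [R]}: π^{-1}(V) = {O, P, Q, R} ∈ τ ✓.
Open sets in the quotient: τ_Q = {{}, {[P=Q]}, {[O], [P=Q]}, {[P=Q], [R]}, {[O], [P=Q], [R]}} (5 elements).


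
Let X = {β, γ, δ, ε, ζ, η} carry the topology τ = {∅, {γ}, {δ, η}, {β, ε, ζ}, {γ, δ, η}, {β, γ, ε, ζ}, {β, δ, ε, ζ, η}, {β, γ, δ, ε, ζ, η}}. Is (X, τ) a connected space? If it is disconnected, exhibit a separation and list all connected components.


(X, τ) is disconnected; components = [{γ}, {δ, η}, {β, ε, ζ}].

Find clopen sets (U ∈ τ with X ∖ U ∈ τ):
  U = ∅, X ∖ U = {β, γ, δ, ε, ζ, η} — both open, so U is clopen.
  U = {γ}, X ∖ U = {β, δ, ε, ζ, η} — both open, so U is clopen.
  U = {δ, η}, X ∖ U = {β, γ, ε, ζ} — both open, so U is clopen.
  U = {β, ε, ζ}, X ∖ U = {γ, δ, η} — both open, so U is clopen.
  U = {γ, δ, η}, X ∖ U = {β, ε, ζ} — both open, so U is clopen.
  U = {β, γ, ε, ζ}, X ∖ U = {δ, η} — both open, so U is clopen.
  U = {β, δ, ε, ζ, η}, X ∖ U = {γ} — both open, so U is clopen.
  U = {β, γ, δ, ε, ζ, η}, X ∖ U = ∅ — both open, so U is clopen.
Nontrivial clopen(s) exist: e.g. {δ, η}. So (X, τ) is disconnected.
Compute connected components by grouping points that agree on all clopens:
  component: {γ}
  component: {δ, η}
  component: {β, ε, ζ}


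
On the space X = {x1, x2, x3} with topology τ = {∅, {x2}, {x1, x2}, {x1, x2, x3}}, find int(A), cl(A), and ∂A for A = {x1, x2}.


int(A) = {x1, x2}, cl(A) = {x1, x2, x3}, ∂A = {x3}.

Closed sets in (X, τ) are complements of opens:
  closed(X, τ) = {∅, {x3}, {x1, x3}, {x1, x2, x3}}.
int(A) = ⋃ {U ∈ τ : U ⊆ A}. Opens contained in A: ∅, {x2}, {x1, x2}.
Taking the union of these: int(A) = {x1, x2}.
cl(A) = ⋂ {C closed : A ⊆ C}. Closed sets containing A: {x1, x2, x3}.
Intersecting these: cl(A) = {x1, x2, x3}.
∂A = cl(A) ∖ int(A) = {x1, x2, x3} ∖ {x1, x2} = {x3}.


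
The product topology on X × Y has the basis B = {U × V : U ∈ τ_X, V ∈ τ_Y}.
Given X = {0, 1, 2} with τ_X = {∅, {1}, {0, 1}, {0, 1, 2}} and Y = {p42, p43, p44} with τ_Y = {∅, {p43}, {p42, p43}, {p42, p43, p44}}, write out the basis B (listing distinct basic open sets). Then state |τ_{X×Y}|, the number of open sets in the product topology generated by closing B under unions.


Basis B = {∅ × ∅, {1} × {p43}, {0, 1} × {p43}, {1} × {p42, p43}, {0, 1, 2} × {p43}, {1} × {p42, p43, p44}, {0, 1} × {p42, p43}, {0, 1} × {p42, p43, p44}, {0, 1, 2} × {p42, p43}, {0, 1, 2} × {p42, p43, p44}}; |τ_{X×Y}| = 20.

Enumerate products U × V with U ∈ τ_X, V ∈ τ_Y (deduplicated):
  ∅ × ∅ = {} (∅)
  {1} × {p43} = {(1,p43)}
  {0, 1} × {p43} = {(0,p43), (1,p43)}
  {1} × {p42, p43} = {(1,p42), (1,p43)}
  {0, 1, 2} × {p43} = {(0,p43), (1,p43), (2,p43)}
  {1} × {p42, p43, p44} = {(1,p42), (1,p43), (1,p44)}
  {0, 1} × {p42, p43} = {(0,p42), (0,p43), (1,p42), (1,p43)}
  {0, 1} × {p42, p43, p44} = {(0,p42), (0,p43), (0,p44), (1,p42), (1,p43), (1,p44)}
  {0, 1, 2} × {p42, p43} = {(0,p42), (0,p43), (1,p42), (1,p43), (2,p42), (2,p43)}
  {0, 1, 2} × {p42, p43, p44} = {(0,p42), (0,p43), (0,p44), (1,p42), (1,p43), (1,p44), (2,p42), (2,p43), (2,p44)}
These 10 distinct sets form the basis B.
Close under arbitrary unions to get τ_{X×Y}; counting gives |τ_{X×Y}| = 20.


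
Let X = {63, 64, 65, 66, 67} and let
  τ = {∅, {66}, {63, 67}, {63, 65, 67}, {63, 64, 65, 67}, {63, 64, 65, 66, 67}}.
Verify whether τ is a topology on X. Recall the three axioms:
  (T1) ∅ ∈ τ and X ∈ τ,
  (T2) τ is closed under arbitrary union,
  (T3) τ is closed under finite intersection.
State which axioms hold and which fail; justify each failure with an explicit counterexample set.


τ is NOT a topology on X.

Axiom (T1): ∅ ∈ τ? Yes; X ∈ τ? Yes.
Axiom (T2/T3): check pairwise unions and intersections of members of τ.
Counterexample for (T2): {66} ∪ {63, 67} = {63, 66, 67} ∉ τ. Therefore τ is NOT a topology.


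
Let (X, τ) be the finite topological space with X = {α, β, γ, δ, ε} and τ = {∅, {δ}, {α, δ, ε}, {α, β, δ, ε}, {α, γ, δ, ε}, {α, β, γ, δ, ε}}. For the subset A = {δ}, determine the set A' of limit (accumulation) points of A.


A' = {α, β, γ, ε}

For each x ∈ X, list the open sets U ∈ τ with x ∈ U, then check whether U ∩ (A ∖ {x}) ≠ ∅ for every such U.
  x = α: opens ∋ x are {α, δ, ε}, {α, β, δ, ε}, {α, γ, δ, ε}, {α, β, γ, δ, ε}; each meets A ∖ {α}, so x IS a limit point.
  x = β: opens ∋ x are {α, β, δ, ε}, {α, β, γ, δ, ε}; each meets A ∖ {β}, so x IS a limit point.
  x = γ: opens ∋ x are {α, γ, δ, ε}, {α, β, γ, δ, ε}; each meets A ∖ {γ}, so x IS a limit point.
  x = δ: open {δ} ∋ x has {δ} ∩ (A ∖ {δ}) = ∅, so x is NOT a limit point.
  x = ε: opens ∋ x are {α, δ, ε}, {α, β, δ, ε}, {α, γ, δ, ε}, {α, β, γ, δ, ε}; each meets A ∖ {ε}, so x IS a limit point.
Collecting: A' = {α, β, γ, ε}.


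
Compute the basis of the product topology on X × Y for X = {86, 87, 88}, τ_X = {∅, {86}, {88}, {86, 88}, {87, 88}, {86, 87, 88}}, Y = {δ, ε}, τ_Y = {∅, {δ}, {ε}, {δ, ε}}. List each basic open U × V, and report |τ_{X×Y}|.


Basis B = {∅ × ∅, {86} × {δ}, {86} × {ε}, {88} × {δ}, {88} × {ε}, {86} × {δ, ε}, {86, 88} × {δ}, {86, 88} × {ε}, {87, 88} × {δ}, {87, 88} × {ε}, {88} × {δ, ε}, {86, 87, 88} × {δ}, {86, 87, 88} × {ε}, {86, 88} × {δ, ε}, {87, 88} × {δ, ε}, {86, 87, 88} × {δ, ε}}; |τ_{X×Y}| = 36.

Enumerate products U × V with U ∈ τ_X, V ∈ τ_Y (deduplicated):
  ∅ × ∅ = {} (∅)
  {86} × {δ} = {(86,δ)}
  {86} × {ε} = {(86,ε)}
  {88} × {δ} = {(88,δ)}
  {88} × {ε} = {(88,ε)}
  {86} × {δ, ε} = {(86,δ), (86,ε)}
  {86, 88} × {δ} = {(86,δ), (88,δ)}
  {86, 88} × {ε} = {(86,ε), (88,ε)}
  {87, 88} × {δ} = {(87,δ), (88,δ)}
  {87, 88} × {ε} = {(87,ε), (88,ε)}
  {88} × {δ, ε} = {(88,δ), (88,ε)}
  {86, 87, 88} × {δ} = {(86,δ), (87,δ), (88,δ)}
  {86, 87, 88} × {ε} = {(86,ε), (87,ε), (88,ε)}
  {86, 88} × {δ, ε} = {(86,δ), (86,ε), (88,δ), (88,ε)}
  {87, 88} × {δ, ε} = {(87,δ), (87,ε), (88,δ), (88,ε)}
  {86, 87, 88} × {δ, ε} = {(86,δ), (86,ε), (87,δ), (87,ε), (88,δ), (88,ε)}
These 16 distinct sets form the basis B.
Close under arbitrary unions to get τ_{X×Y}; counting gives |τ_{X×Y}| = 36.


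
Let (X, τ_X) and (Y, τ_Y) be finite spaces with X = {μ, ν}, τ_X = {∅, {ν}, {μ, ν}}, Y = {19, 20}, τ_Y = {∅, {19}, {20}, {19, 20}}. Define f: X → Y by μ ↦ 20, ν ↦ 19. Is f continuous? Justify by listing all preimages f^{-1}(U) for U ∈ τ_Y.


f is NOT continuous.

Compute f^{-1}(U) for each U ∈ τ_Y:
  U = ∅: f^{-1}(U) = ∅ ∈ τ_X ✓.
  U = {19}: f^{-1}(U) = {ν} ∈ τ_X ✓.
  U = {20}: f^{-1}(U) = {μ} ∉ τ_X ✗.
  U = {19, 20}: f^{-1}(U) = {μ, ν} ∈ τ_X ✓.
Found U = {20} with f^{-1}(U) = {μ} not in τ_X. Therefore f is NOT continuous.


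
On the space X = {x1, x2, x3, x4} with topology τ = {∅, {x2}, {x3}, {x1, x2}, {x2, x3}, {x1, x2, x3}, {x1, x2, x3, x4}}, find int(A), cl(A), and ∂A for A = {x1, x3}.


int(A) = {x3}, cl(A) = {x1, x3, x4}, ∂A = {x1, x4}.

Closed sets in (X, τ) are complements of opens:
  closed(X, τ) = {∅, {x4}, {x1, x4}, {x3, x4}, {x1, x2, x4}, {x1, x3, x4}, {x1, x2, x3, x4}}.
int(A) = ⋃ {U ∈ τ : U ⊆ A}. Opens contained in A: ∅, {x3}.
Taking the union of these: int(A) = {x3}.
cl(A) = ⋂ {C closed : A ⊆ C}. Closed sets containing A: {x1, x3, x4}, {x1, x2, x3, x4}.
Intersecting these: cl(A) = {x1, x3, x4}.
∂A = cl(A) ∖ int(A) = {x1, x3, x4} ∖ {x3} = {x1, x4}.


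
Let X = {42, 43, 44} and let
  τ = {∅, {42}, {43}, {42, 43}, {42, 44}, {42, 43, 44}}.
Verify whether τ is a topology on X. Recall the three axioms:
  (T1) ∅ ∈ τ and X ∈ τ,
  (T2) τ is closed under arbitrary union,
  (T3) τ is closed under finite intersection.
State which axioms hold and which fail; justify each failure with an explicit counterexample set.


τ IS a topology on X.

Axiom (T1): ∅ ∈ τ? Yes; X ∈ τ? Yes.
Axiom (T2/T3): check pairwise unions and intersections of members of τ.
All pairwise intersections and unions checked — each lies in τ. Therefore τ satisfies (T1), (T2), (T3): it IS a topology on X.


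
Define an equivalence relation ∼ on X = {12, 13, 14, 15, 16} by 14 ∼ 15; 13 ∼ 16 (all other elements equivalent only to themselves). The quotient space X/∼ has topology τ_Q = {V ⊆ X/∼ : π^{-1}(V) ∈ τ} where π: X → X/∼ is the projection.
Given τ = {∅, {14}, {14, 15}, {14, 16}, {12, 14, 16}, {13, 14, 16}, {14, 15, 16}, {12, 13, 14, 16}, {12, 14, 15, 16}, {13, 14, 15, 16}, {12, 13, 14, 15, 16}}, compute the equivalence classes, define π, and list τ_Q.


X/∼ = {[12], [13=16], [14=15]}; |τ_Q| = 4.

Equivalence classes: [12], [13=16], [14=15].
Quotient map π: X → X/∼ sends 12 ↦ [12], 13 ↦ [13=16], 14 ↦ [14=15], 15 ↦ [14=15], 16 ↦ [13=16].
For each subset V ⊆ X/∼, compute π^{-1}(V) ⊆ X and check whether π^{-1}(V) ∈ τ. V is open in τ_Q iff π^{-1}(V) ∈ τ.
  V = {}: π^{-1}(V) = ∅ ∈ τ ✓.
  V = {[12]}: π^{-1}(V) = {12} ∉ τ ✗.
  V = {[13=16]}: π^{-1}(V) = {13, 16} ∉ τ ✗.
  V = {[12], [13=16]}: π^{-1}(V) = {12, 13, 16} ∉ τ ✗.
  V = {[14=15]}: π^{-1}(V) = {14, 15} ∈ τ ✓.
  V = {[12], [14=15]}: π^{-1}(V) = {12, 14, 15} ∉ τ ✗.
  V = {[13=16], [14=15]}: π^{-1}(V) = {13, 14, 15, 16} ∈ τ ✓.
  V = {[12], [13=16], [14=15]}: π^{-1}(V) = {12, 13, 14, 15, 16} ∈ τ ✓.
Open sets in the quotient: τ_Q = {{}, {[14=15]}, {[13=16], [14=15]}, {[12], [13=16], [14=15]}} (4 elements).


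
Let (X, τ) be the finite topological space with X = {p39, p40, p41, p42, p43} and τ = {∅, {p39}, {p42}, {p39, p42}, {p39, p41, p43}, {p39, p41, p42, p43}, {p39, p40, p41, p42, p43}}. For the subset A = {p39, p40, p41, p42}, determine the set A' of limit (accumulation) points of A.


A' = {p40, p41, p43}

For each x ∈ X, list the open sets U ∈ τ with x ∈ U, then check whether U ∩ (A ∖ {x}) ≠ ∅ for every such U.
  x = p39: open {p39} ∋ x has {p39} ∩ (A ∖ {p39}) = ∅, so x is NOT a limit point.
  x = p40: opens ∋ x are {p39, p40, p41, p42, p43}; each meets A ∖ {p40}, so x IS a limit point.
  x = p41: opens ∋ x are {p39, p41, p43}, {p39, p41, p42, p43}, {p39, p40, p41, p42, p43}; each meets A ∖ {p41}, so x IS a limit point.
  x = p42: open {p42} ∋ x has {p42} ∩ (A ∖ {p42}) = ∅, so x is NOT a limit point.
  x = p43: opens ∋ x are {p39, p41, p43}, {p39, p41, p42, p43}, {p39, p40, p41, p42, p43}; each meets A ∖ {p43}, so x IS a limit point.
Collecting: A' = {p40, p41, p43}.


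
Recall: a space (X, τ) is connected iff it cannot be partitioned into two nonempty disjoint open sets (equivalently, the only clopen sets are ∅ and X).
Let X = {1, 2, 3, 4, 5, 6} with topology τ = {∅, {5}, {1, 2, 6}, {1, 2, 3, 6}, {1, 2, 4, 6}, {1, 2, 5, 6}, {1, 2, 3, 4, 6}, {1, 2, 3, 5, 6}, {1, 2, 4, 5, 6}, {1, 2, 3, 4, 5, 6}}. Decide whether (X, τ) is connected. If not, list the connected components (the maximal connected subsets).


(X, τ) is disconnected; components = [{5}, {1, 2, 3, 4, 6}].

Find clopen sets (U ∈ τ with X ∖ U ∈ τ):
  U = ∅, X ∖ U = {1, 2, 3, 4, 5, 6} — both open, so U is clopen.
  U = {5}, X ∖ U = {1, 2, 3, 4, 6} — both open, so U is clopen.
  U = {1, 2, 3, 4, 6}, X ∖ U = {5} — both open, so U is clopen.
  U = {1, 2, 3, 4, 5, 6}, X ∖ U = ∅ — both open, so U is clopen.
Nontrivial clopen(s) exist: e.g. {1, 2, 3, 4, 6}. So (X, τ) is disconnected.
Compute connected components by grouping points that agree on all clopens:
  component: {5}
  component: {1, 2, 3, 4, 6}


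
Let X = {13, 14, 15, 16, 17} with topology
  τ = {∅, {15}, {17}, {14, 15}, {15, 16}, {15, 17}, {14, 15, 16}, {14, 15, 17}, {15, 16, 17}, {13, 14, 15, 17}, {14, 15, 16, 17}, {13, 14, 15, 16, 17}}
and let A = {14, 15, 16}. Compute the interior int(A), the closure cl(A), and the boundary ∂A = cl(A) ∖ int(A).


int(A) = {14, 15, 16}, cl(A) = {13, 14, 15, 16}, ∂A = {13}.

Closed sets in (X, τ) are complements of opens:
  closed(X, τ) = {∅, {13}, {16}, {13, 14}, {13, 16}, {13, 17}, {13, 14, 16}, {13, 14, 17}, {13, 16, 17}, {13, 14, 15, 16}, {13, 14, 16, 17}, {13, 14, 15, 16, 17}}.
int(A) = ⋃ {U ∈ τ : U ⊆ A}. Opens contained in A: ∅, {15}, {14, 15}, {15, 16}, {14, 15, 16}.
Taking the union of these: int(A) = {14, 15, 16}.
cl(A) = ⋂ {C closed : A ⊆ C}. Closed sets containing A: {13, 14, 15, 16}, {13, 14, 15, 16, 17}.
Intersecting these: cl(A) = {13, 14, 15, 16}.
∂A = cl(A) ∖ int(A) = {13, 14, 15, 16} ∖ {14, 15, 16} = {13}.


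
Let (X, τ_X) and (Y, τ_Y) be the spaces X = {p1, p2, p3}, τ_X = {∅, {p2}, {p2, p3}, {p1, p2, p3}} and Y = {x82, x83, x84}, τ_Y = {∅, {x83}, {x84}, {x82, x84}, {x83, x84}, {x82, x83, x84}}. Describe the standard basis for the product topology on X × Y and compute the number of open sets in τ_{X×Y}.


Basis B = {∅ × ∅, {p2} × {x83}, {p2} × {x84}, {p2} × {x82, x84}, {p2} × {x83, x84}, {p2, p3} × {x83}, {p2, p3} × {x84}, {p1, p2, p3} × {x83}, {p1, p2, p3} × {x84}, {p2} × {x82, x83, x84}, {p2, p3} × {x82, x84}, {p2, p3} × {x83, x84}, {p1, p2, p3} × {x82, x84}, {p1, p2, p3} × {x83, x84}, {p2, p3} × {x82, x83, x84}, {p1, p2, p3} × {x82, x83, x84}}; |τ_{X×Y}| = 40.

Enumerate products U × V with U ∈ τ_X, V ∈ τ_Y (deduplicated):
  ∅ × ∅ = {} (∅)
  {p2} × {x83} = {(p2,x83)}
  {p2} × {x84} = {(p2,x84)}
  {p2} × {x82, x84} = {(p2,x82), (p2,x84)}
  {p2} × {x83, x84} = {(p2,x83), (p2,x84)}
  {p2, p3} × {x83} = {(p2,x83), (p3,x83)}
  {p2, p3} × {x84} = {(p2,x84), (p3,x84)}
  {p1, p2, p3} × {x83} = {(p1,x83), (p2,x83), (p3,x83)}
  {p1, p2, p3} × {x84} = {(p1,x84), (p2,x84), (p3,x84)}
  {p2} × {x82, x83, x84} = {(p2,x82), (p2,x83), (p2,x84)}
  {p2, p3} × {x82, x84} = {(p2,x82), (p2,x84), (p3,x82), (p3,x84)}
  {p2, p3} × {x83, x84} = {(p2,x83), (p2,x84), (p3,x83), (p3,x84)}
  {p1, p2, p3} × {x82, x84} = {(p1,x82), (p1,x84), (p2,x82), (p2,x84), (p3,x82), (p3,x84)}
  {p1, p2, p3} × {x83, x84} = {(p1,x83), (p1,x84), (p2,x83), (p2,x84), (p3,x83), (p3,x84)}
  {p2, p3} × {x82, x83, x84} = {(p2,x82), (p2,x83), (p2,x84), (p3,x82), (p3,x83), (p3,x84)}
  {p1, p2, p3} × {x82, x83, x84} = {(p1,x82), (p1,x83), (p1,x84), (p2,x82), (p2,x83), (p2,x84), (p3,x82), (p3,x83), (p3,x84)}
These 16 distinct sets form the basis B.
Close under arbitrary unions to get τ_{X×Y}; counting gives |τ_{X×Y}| = 40.
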